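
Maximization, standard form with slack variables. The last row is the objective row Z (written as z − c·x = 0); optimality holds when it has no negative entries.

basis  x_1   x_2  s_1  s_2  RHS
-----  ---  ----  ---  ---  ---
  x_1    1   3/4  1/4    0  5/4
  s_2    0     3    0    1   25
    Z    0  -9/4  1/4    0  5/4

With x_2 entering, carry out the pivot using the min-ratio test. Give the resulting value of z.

5

Ratio test on column x_2 — row 1: (5/4)/(3/4) = 5/3; row 2: 25/3 = 25/3. Minimum is 5/3 at row 1 (x_1 leaves); pivot element 3/4.
Pivot on row 1; the Z-row RHS becomes 5/4 − (-9/4)·(5/3) = 5.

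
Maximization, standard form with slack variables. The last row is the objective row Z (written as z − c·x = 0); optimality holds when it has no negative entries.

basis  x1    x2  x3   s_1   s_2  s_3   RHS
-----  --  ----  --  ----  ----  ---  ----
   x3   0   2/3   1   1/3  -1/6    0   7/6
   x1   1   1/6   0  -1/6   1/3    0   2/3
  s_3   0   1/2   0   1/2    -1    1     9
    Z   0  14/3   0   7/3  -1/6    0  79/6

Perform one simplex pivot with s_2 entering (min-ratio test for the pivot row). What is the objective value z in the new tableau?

Ratio test on column s_2 — row 1: entry -1/6 ≤ 0; row 2: (2/3)/(1/3) = 2; row 3: entry -1 ≤ 0. Minimum is 2 at row 2 (x1 leaves); pivot element 1/3.
Pivot on row 2; the Z-row RHS becomes 79/6 − (-1/6)·2 = 27/2.

27/2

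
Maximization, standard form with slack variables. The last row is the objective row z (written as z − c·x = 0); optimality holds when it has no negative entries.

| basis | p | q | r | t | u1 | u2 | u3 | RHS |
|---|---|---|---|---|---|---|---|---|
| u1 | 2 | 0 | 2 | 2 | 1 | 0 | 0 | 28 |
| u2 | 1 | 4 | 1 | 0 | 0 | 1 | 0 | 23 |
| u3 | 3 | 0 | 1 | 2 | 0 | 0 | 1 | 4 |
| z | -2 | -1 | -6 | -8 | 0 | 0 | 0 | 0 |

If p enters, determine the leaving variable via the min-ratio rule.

u3

Column p entries and ratios — u1: 28/2 = 14; u2: 23/1 = 23; u3: 4/3 = 4/3.
Smallest ratio is 4/3 in the row of u3, so u3 leaves.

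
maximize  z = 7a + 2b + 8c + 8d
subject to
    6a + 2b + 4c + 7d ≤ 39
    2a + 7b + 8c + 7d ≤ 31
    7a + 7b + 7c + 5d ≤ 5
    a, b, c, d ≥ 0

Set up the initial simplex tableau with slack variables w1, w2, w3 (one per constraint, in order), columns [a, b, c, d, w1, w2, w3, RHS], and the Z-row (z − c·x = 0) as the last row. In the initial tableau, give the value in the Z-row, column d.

The Z-row carries the negated objective coefficients: the d entry is -8.

-8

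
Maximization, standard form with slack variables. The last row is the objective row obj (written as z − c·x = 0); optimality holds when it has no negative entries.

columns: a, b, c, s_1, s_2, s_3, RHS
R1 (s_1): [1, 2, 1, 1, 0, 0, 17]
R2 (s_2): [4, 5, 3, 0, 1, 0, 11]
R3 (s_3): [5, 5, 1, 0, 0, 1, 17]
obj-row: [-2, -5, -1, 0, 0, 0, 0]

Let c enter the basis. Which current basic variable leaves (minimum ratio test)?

Column c entries and ratios — s_1: 17/1 = 17; s_2: 11/3 = 11/3; s_3: 17/1 = 17.
Smallest ratio is 11/3 in the row of s_2, so s_2 leaves.

s_2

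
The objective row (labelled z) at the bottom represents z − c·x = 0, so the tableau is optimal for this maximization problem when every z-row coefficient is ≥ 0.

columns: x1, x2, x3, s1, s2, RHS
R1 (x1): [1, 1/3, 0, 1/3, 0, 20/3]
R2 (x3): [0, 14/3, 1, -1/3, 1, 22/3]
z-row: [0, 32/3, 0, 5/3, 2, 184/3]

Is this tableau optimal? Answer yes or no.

yes

Every z-row coefficient is ≥ 0, so the tableau is optimal.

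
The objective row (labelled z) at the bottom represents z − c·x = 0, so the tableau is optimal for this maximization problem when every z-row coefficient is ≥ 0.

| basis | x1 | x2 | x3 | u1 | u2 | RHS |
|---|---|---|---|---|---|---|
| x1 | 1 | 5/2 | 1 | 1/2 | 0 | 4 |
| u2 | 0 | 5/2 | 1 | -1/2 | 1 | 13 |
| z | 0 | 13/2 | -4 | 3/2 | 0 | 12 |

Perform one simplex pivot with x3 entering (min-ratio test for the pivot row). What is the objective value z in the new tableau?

Ratio test on column x3 — row 1: 4/1 = 4; row 2: 13/1 = 13. Minimum is 4 at row 1 (x1 leaves); pivot element 1.
Pivot on row 1; the z-row RHS becomes 12 − (-4)·4 = 28.

28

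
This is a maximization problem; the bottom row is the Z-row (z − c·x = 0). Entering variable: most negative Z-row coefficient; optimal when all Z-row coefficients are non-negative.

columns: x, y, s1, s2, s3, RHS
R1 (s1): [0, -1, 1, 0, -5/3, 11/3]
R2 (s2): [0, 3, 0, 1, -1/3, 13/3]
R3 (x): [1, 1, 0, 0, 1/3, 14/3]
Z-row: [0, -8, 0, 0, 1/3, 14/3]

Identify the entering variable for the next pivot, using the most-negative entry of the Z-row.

Negative Z-row entries: y: -8.
The most negative is -8 in column y, so y enters.

y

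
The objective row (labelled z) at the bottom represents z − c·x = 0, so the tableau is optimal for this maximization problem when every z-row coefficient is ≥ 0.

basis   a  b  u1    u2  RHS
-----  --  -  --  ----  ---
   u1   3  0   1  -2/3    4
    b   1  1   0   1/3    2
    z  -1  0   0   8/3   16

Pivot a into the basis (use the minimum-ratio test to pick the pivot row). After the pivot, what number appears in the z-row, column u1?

Ratio test on column a — row 1: 4/3 = 4/3; row 2: 2/1 = 2. Minimum is 4/3 at row 1 (u1 leaves); pivot element 3.
Divide row 1 by 3; eliminate column a from the other rows.
z-row update in column u1: 0 − (-1)·(1/3) = 1/3.

1/3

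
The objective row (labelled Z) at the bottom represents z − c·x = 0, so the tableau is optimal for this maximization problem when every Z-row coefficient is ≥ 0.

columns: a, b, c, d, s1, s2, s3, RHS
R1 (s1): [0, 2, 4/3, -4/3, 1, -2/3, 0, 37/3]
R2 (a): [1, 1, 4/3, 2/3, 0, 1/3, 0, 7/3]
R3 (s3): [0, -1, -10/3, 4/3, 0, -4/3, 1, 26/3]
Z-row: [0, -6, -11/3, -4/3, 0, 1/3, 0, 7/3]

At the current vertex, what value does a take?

7/3

a is basic (row 2); its value is the RHS of that row, 7/3.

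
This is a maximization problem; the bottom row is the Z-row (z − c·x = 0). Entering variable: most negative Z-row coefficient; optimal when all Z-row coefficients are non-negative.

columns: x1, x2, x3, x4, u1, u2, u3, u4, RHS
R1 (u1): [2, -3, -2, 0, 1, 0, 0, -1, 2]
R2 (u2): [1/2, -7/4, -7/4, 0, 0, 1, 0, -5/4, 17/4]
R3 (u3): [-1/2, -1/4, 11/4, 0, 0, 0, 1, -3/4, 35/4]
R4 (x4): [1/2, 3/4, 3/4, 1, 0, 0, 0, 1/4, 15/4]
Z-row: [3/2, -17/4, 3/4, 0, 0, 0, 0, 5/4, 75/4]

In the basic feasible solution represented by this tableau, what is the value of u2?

u2 is basic (row 2); its value is the RHS of that row, 17/4.

17/4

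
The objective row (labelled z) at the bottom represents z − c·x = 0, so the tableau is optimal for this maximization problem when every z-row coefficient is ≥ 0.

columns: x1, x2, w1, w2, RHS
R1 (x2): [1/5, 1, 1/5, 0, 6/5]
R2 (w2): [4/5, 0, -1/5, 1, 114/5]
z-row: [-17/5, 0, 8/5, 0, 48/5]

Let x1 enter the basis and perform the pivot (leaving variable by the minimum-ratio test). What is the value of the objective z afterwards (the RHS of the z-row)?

Ratio test on column x1 — row 1: (6/5)/(1/5) = 6; row 2: (114/5)/(4/5) = 57/2. Minimum is 6 at row 1 (x2 leaves); pivot element 1/5.
Pivot on row 1; the z-row RHS becomes 48/5 − (-17/5)·6 = 30.

30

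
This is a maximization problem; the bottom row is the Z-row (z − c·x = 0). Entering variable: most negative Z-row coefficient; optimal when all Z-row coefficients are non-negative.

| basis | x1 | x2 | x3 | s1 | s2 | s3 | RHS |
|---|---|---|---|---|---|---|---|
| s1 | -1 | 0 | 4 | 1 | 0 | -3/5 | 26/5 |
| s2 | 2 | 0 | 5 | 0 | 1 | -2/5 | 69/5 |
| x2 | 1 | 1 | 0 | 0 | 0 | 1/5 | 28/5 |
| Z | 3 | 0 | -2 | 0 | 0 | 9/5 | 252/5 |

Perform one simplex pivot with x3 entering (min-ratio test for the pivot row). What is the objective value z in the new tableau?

53

Ratio test on column x3 — row 1: (26/5)/4 = 13/10; row 2: (69/5)/5 = 69/25; row 3: entry 0 ≤ 0. Minimum is 13/10 at row 1 (s1 leaves); pivot element 4.
Pivot on row 1; the Z-row RHS becomes 252/5 − (-2)·(13/10) = 53.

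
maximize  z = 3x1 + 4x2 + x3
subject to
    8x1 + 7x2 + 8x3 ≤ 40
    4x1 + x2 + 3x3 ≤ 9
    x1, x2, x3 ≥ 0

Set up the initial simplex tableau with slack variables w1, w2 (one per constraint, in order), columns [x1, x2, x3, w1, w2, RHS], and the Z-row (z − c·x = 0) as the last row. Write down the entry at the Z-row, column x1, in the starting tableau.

The Z-row carries the negated objective coefficients: the x1 entry is -3.

-3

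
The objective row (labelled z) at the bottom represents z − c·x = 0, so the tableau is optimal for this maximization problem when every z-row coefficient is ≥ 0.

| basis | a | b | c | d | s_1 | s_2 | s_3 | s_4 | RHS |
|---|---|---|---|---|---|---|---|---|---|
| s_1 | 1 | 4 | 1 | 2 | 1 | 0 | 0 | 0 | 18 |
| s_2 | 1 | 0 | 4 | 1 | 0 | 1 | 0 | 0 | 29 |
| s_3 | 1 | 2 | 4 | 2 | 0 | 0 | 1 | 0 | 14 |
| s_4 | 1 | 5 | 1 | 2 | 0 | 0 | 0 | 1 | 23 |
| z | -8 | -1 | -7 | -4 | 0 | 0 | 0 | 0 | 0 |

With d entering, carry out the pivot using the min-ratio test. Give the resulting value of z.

28

Ratio test on column d — row 1: 18/2 = 9; row 2: 29/1 = 29; row 3: 14/2 = 7; row 4: 23/2 = 23/2. Minimum is 7 at row 3 (s_3 leaves); pivot element 2.
Pivot on row 3; the z-row RHS becomes 0 − (-4)·7 = 28.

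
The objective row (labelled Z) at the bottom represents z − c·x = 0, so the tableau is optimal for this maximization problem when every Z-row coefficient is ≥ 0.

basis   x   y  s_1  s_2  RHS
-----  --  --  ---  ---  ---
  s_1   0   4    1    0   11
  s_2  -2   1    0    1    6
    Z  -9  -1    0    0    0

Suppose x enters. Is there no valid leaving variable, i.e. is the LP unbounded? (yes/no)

yes

Every constraint-row entry in column x is ≤ 0, so increasing x is unbounded.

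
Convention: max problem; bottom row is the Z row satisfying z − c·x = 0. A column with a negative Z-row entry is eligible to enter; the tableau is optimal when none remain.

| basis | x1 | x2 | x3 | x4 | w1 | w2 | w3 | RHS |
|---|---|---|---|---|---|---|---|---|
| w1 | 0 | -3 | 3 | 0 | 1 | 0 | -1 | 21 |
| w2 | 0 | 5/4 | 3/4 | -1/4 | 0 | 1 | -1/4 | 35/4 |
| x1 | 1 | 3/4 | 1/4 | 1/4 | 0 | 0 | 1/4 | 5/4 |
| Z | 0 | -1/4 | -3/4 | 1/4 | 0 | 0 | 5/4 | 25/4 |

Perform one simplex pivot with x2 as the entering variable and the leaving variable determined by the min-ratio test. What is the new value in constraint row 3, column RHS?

Ratio test on column x2 — row 1: entry -3 ≤ 0; row 2: (35/4)/(5/4) = 7; row 3: (5/4)/(3/4) = 5/3. Minimum is 5/3 at row 3 (x1 leaves); pivot element 3/4.
Divide row 3 by 3/4; eliminate column x2 from the other rows.
In the new row 3, the RHS entry is the old entry divided by the pivot: (5/4)/(3/4) = 5/3.

5/3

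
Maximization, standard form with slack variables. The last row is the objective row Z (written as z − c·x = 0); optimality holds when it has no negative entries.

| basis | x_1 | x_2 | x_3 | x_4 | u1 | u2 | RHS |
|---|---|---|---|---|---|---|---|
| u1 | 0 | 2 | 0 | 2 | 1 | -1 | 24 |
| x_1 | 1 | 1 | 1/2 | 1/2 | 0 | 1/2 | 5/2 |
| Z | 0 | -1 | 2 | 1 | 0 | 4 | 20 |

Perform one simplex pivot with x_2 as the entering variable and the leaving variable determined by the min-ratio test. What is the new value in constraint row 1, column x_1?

-2

Ratio test on column x_2 — row 1: 24/2 = 12; row 2: (5/2)/1 = 5/2. Minimum is 5/2 at row 2 (x_1 leaves); pivot element 1.
Divide row 2 by 1; eliminate column x_2 from the other rows.
Row 1 update in column x_1: 0 − 2·1 = -2.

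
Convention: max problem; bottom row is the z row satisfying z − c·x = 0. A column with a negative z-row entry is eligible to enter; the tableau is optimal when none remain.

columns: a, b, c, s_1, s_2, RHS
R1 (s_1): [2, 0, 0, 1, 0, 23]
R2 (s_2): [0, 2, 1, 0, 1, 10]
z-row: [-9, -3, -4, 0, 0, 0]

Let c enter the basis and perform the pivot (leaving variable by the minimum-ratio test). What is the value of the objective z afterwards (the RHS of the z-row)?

Ratio test on column c — row 1: entry 0 ≤ 0; row 2: 10/1 = 10. Minimum is 10 at row 2 (s_2 leaves); pivot element 1.
Pivot on row 2; the z-row RHS becomes 0 − (-4)·10 = 40.

40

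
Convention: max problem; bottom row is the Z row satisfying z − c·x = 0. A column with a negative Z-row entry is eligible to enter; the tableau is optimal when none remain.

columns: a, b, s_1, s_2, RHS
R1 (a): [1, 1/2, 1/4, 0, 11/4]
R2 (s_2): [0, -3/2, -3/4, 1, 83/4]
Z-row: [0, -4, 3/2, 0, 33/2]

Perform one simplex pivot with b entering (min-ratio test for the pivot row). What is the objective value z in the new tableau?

77/2

Ratio test on column b — row 1: (11/4)/(1/2) = 11/2; row 2: entry -3/2 ≤ 0. Minimum is 11/2 at row 1 (a leaves); pivot element 1/2.
Pivot on row 1; the Z-row RHS becomes 33/2 − (-4)·(11/2) = 77/2.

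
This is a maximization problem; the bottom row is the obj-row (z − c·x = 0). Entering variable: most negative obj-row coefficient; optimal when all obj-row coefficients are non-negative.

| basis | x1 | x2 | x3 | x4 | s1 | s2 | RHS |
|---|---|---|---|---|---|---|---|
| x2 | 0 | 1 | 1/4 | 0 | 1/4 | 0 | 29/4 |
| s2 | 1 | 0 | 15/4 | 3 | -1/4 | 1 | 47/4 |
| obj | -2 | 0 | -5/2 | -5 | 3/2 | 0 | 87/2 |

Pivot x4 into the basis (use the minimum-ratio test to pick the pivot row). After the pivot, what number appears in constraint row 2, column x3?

5/4

Ratio test on column x4 — row 1: entry 0 ≤ 0; row 2: (47/4)/3 = 47/12. Minimum is 47/12 at row 2 (s2 leaves); pivot element 3.
Divide row 2 by 3; eliminate column x4 from the other rows.
In the new row 2, the x3 entry is the old entry divided by the pivot: (15/4)/3 = 5/4.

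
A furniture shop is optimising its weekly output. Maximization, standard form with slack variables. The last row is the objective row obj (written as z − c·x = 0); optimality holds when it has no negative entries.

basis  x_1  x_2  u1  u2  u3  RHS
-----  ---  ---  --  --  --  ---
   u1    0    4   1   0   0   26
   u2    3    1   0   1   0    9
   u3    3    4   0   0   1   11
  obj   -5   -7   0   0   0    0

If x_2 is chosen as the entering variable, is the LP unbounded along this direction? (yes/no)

no

Column x_2 has positive entries in row(s) 1, 2, 3, so the ratio test bounds it — not unbounded.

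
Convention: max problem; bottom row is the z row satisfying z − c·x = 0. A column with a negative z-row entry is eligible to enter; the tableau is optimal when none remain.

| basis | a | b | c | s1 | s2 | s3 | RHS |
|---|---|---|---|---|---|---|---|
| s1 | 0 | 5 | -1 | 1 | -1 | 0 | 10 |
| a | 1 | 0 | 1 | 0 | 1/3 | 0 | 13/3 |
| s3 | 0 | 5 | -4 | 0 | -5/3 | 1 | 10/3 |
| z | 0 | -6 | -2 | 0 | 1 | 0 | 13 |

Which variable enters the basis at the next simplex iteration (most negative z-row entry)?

Negative z-row entries: b: -6, c: -2.
The most negative is -6 in column b, so b enters.

b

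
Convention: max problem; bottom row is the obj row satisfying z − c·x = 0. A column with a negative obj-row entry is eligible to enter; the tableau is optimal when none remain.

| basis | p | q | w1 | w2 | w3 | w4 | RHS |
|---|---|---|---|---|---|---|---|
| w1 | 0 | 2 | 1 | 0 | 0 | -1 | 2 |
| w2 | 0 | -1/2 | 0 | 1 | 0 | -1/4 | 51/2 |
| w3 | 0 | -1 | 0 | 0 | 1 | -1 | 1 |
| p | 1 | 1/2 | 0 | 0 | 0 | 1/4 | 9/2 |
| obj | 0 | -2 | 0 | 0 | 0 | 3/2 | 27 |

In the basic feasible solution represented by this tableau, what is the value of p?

p is basic (row 4); its value is the RHS of that row, 9/2.

9/2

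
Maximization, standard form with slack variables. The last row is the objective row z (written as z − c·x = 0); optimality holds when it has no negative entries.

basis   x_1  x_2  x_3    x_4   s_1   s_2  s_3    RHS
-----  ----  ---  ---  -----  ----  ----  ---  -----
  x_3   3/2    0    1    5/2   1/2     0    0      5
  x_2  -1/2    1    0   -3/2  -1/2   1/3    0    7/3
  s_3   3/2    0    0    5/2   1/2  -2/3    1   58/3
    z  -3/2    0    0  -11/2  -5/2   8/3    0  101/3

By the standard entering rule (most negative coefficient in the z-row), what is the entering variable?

Negative z-row entries: x_1: -3/2, x_4: -11/2, s_1: -5/2.
The most negative is -11/2 in column x_4, so x_4 enters.

x_4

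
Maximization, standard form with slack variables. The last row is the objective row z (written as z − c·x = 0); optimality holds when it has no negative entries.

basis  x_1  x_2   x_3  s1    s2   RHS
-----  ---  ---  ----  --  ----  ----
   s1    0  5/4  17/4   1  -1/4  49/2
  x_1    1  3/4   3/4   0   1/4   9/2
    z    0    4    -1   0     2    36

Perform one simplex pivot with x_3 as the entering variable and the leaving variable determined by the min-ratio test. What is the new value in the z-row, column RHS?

Ratio test on column x_3 — row 1: (49/2)/(17/4) = 98/17; row 2: (9/2)/(3/4) = 6. Minimum is 98/17 at row 1 (s1 leaves); pivot element 17/4.
Divide row 1 by 17/4; eliminate column x_3 from the other rows.
z-row update in column RHS: 36 − (-1)·(98/17) = 710/17.

710/17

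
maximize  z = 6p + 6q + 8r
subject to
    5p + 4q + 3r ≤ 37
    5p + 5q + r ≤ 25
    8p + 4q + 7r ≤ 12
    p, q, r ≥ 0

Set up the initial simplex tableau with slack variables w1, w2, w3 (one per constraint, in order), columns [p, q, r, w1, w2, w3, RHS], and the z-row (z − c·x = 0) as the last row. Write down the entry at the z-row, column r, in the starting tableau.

-8

The z-row carries the negated objective coefficients: the r entry is -8.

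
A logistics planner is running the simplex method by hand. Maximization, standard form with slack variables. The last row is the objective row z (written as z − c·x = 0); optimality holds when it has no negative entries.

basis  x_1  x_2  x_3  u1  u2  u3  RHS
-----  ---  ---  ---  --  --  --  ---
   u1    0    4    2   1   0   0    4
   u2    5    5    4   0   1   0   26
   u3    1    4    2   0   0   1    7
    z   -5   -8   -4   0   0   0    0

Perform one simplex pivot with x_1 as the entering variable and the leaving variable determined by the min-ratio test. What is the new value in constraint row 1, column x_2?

4

Ratio test on column x_1 — row 1: entry 0 ≤ 0; row 2: 26/5 = 26/5; row 3: 7/1 = 7. Minimum is 26/5 at row 2 (u2 leaves); pivot element 5.
Divide row 2 by 5; eliminate column x_1 from the other rows.
Row 1 update in column x_2: 4 − 0·1 = 4.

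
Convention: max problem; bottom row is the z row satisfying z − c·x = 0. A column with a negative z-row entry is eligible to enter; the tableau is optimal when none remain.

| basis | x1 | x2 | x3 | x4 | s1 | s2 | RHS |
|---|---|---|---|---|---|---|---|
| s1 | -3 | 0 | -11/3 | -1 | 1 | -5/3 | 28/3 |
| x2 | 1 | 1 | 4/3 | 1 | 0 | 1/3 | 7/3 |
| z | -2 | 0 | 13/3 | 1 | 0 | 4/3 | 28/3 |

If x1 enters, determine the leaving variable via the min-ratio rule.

x2

Column x1 entries and ratios — s1: -3 ≤ 0, skip; x2: (7/3)/1 = 7/3.
Smallest ratio is 7/3 in the row of x2, so x2 leaves.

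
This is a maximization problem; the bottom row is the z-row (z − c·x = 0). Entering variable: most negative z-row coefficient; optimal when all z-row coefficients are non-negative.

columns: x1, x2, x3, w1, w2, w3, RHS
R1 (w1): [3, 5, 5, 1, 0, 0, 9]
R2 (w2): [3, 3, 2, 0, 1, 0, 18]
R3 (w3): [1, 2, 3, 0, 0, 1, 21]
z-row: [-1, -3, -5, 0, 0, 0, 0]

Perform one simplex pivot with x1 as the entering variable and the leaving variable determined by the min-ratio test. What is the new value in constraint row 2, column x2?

-2

Ratio test on column x1 — row 1: 9/3 = 3; row 2: 18/3 = 6; row 3: 21/1 = 21. Minimum is 3 at row 1 (w1 leaves); pivot element 3.
Divide row 1 by 3; eliminate column x1 from the other rows.
Row 2 update in column x2: 3 − 3·(5/3) = -2.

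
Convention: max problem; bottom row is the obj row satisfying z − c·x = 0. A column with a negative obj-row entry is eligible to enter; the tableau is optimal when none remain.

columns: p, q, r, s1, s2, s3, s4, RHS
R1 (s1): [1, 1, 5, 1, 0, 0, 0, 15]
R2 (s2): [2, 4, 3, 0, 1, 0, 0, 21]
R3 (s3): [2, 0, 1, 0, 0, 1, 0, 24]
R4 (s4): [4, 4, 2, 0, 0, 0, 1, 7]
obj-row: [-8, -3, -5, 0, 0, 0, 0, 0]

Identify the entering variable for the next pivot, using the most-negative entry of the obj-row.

p

Negative obj-row entries: p: -8, q: -3, r: -5.
The most negative is -8 in column p, so p enters.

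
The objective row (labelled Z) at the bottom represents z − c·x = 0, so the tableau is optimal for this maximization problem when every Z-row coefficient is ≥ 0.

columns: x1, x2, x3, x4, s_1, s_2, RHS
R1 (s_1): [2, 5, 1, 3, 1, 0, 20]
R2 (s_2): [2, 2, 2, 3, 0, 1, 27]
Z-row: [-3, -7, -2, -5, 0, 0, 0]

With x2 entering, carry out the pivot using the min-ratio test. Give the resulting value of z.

28

Ratio test on column x2 — row 1: 20/5 = 4; row 2: 27/2 = 27/2. Minimum is 4 at row 1 (s_1 leaves); pivot element 5.
Pivot on row 1; the Z-row RHS becomes 0 − (-7)·4 = 28.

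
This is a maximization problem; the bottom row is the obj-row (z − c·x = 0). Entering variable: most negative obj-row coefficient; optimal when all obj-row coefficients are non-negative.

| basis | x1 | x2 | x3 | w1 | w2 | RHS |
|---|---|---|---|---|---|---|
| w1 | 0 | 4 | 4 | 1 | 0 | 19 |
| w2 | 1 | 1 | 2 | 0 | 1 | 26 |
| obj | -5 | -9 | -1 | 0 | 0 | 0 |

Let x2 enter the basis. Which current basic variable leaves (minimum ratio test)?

Column x2 entries and ratios — w1: 19/4 = 19/4; w2: 26/1 = 26.
Smallest ratio is 19/4 in the row of w1, so w1 leaves.

w1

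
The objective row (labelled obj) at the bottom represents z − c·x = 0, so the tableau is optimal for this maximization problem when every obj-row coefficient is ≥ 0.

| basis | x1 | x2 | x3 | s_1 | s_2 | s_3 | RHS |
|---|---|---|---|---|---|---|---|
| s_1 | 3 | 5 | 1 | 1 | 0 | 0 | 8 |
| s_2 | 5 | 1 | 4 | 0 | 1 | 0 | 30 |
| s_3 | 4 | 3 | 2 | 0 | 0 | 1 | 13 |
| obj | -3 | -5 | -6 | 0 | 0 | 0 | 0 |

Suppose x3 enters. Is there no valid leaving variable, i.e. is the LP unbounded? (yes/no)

no

Column x3 has positive entries in row(s) 1, 2, 3, so the ratio test bounds it — not unbounded.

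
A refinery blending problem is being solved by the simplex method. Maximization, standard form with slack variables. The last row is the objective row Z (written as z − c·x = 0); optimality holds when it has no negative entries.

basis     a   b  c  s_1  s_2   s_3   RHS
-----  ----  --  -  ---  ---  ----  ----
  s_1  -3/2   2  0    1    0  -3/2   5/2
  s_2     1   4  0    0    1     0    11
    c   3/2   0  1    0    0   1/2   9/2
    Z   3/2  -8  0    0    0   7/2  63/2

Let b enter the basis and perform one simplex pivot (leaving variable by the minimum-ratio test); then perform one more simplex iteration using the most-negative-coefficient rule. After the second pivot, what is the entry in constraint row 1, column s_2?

3/16

Ratio test on column b — row 1: (5/2)/2 = 5/4; row 2: 11/4 = 11/4; row 3: entry 0 ≤ 0. Minimum is 5/4 at row 1 (s_1 leaves); pivot element 2.
Divide row 1 by 2; eliminate column b from the other rows.
Second iteration: most negative Z-row entry is -9/2 in column a, so a enters.
Ratio test on column a — row 1: entry -3/4 ≤ 0; row 2: 6/4 = 3/2; row 3: (9/2)/(3/2) = 3. Minimum is 3/2 at row 2 (s_2 leaves); pivot element 4.
Divide row 2 by 4; eliminate column a from the other rows.
After both pivots, the entry at constraint row 1, column s_2 is 3/16.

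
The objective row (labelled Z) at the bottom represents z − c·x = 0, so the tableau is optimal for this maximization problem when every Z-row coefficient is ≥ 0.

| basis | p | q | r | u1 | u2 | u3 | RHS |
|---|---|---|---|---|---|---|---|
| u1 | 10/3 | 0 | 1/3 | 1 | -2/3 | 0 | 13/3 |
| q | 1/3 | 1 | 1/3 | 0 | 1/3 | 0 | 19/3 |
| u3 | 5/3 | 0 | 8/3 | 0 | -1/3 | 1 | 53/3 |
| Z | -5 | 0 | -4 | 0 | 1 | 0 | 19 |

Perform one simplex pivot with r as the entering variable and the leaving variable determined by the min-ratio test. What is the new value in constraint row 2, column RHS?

Ratio test on column r — row 1: (13/3)/(1/3) = 13; row 2: (19/3)/(1/3) = 19; row 3: (53/3)/(8/3) = 53/8. Minimum is 53/8 at row 3 (u3 leaves); pivot element 8/3.
Divide row 3 by 8/3; eliminate column r from the other rows.
Row 2 update in column RHS: 19/3 − (1/3)·(53/8) = 33/8.

33/8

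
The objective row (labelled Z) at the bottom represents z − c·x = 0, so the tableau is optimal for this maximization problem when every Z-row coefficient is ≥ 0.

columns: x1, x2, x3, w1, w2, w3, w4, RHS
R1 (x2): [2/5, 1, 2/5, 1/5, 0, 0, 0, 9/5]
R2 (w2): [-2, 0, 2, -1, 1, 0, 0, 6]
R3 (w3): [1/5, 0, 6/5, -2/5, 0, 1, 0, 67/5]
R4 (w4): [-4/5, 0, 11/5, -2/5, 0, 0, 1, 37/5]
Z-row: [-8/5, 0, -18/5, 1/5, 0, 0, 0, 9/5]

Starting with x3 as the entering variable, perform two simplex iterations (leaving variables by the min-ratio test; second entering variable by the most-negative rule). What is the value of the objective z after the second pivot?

Ratio test on column x3 — row 1: (9/5)/(2/5) = 9/2; row 2: 6/2 = 3; row 3: (67/5)/(6/5) = 67/6; row 4: (37/5)/(11/5) = 37/11. Minimum is 3 at row 2 (w2 leaves); pivot element 2.
Pivot on row 2; the Z-row RHS becomes 9/5 − (-18/5)·3 = 63/5.
Next entering variable (most negative Z-row entry -26/5): x1.
Ratio test on column x1 — row 1: (3/5)/(4/5) = 3/4; row 2: entry -1 ≤ 0; row 3: (49/5)/(7/5) = 7; row 4: (4/5)/(7/5) = 4/7. Minimum is 4/7 at row 4 (w4 leaves); pivot element 7/5.
After the second pivot the Z-row RHS is 63/5 − (-26/5)·(4/7) = 109/7.

109/7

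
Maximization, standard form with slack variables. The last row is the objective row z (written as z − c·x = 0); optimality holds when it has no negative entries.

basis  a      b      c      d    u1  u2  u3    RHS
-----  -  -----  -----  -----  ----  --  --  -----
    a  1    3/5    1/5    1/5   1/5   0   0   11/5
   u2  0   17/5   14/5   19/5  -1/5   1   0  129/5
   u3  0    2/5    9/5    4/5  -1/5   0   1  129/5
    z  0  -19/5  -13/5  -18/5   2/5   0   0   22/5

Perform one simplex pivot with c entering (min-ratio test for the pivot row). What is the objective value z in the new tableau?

Ratio test on column c — row 1: (11/5)/(1/5) = 11; row 2: (129/5)/(14/5) = 129/14; row 3: (129/5)/(9/5) = 43/3. Minimum is 129/14 at row 2 (u2 leaves); pivot element 14/5.
Pivot on row 2; the z-row RHS becomes 22/5 − (-13/5)·(129/14) = 397/14.

397/14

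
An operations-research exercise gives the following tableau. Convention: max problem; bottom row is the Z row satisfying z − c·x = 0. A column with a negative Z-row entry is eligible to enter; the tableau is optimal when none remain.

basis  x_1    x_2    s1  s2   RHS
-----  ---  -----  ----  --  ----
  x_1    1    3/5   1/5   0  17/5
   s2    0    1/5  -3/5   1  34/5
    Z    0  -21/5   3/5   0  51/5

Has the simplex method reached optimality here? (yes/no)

no

The Z-row has a negative entry -21/5 in column x_2, so it is not optimal.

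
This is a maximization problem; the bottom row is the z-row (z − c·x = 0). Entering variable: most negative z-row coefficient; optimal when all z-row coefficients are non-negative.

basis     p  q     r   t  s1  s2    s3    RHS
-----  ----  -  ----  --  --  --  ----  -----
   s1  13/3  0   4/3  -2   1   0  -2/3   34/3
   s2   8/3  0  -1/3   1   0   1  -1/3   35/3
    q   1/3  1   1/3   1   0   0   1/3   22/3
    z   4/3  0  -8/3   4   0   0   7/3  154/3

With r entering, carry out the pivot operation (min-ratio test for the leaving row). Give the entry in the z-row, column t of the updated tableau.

Ratio test on column r — row 1: (34/3)/(4/3) = 17/2; row 2: entry -1/3 ≤ 0; row 3: (22/3)/(1/3) = 22. Minimum is 17/2 at row 1 (s1 leaves); pivot element 4/3.
Divide row 1 by 4/3; eliminate column r from the other rows.
z-row update in column t: 4 − (-8/3)·(-3/2) = 0.

0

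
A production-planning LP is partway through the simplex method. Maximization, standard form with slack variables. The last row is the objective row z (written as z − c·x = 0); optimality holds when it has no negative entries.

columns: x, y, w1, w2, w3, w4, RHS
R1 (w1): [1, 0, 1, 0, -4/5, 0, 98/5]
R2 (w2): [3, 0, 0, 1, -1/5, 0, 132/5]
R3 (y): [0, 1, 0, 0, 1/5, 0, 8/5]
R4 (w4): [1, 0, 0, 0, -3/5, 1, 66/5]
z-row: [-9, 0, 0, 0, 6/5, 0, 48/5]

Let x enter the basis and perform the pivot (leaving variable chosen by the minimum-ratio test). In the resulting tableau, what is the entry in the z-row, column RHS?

Ratio test on column x — row 1: (98/5)/1 = 98/5; row 2: (132/5)/3 = 44/5; row 3: entry 0 ≤ 0; row 4: (66/5)/1 = 66/5. Minimum is 44/5 at row 2 (w2 leaves); pivot element 3.
Divide row 2 by 3; eliminate column x from the other rows.
z-row update in column RHS: 48/5 − (-9)·(44/5) = 444/5.

444/5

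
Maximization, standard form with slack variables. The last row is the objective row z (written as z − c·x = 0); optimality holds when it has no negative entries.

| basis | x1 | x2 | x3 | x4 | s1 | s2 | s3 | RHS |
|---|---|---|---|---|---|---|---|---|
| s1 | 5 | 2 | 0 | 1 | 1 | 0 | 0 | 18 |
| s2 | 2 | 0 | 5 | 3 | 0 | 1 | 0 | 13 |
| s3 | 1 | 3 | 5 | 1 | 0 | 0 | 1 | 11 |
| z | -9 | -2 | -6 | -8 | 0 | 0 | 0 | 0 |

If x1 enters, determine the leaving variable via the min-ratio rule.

Column x1 entries and ratios — s1: 18/5 = 18/5; s2: 13/2 = 13/2; s3: 11/1 = 11.
Smallest ratio is 18/5 in the row of s1, so s1 leaves.

s1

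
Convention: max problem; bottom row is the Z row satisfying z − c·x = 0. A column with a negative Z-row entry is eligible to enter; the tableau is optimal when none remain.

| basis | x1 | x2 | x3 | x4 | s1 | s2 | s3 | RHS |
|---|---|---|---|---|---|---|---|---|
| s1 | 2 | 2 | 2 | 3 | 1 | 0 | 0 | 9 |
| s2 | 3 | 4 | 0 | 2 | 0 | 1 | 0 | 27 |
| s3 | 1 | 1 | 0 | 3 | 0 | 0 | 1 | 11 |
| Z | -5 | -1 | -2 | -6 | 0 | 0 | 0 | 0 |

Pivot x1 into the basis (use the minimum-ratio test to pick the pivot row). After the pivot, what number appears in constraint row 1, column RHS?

9/2

Ratio test on column x1 — row 1: 9/2 = 9/2; row 2: 27/3 = 9; row 3: 11/1 = 11. Minimum is 9/2 at row 1 (s1 leaves); pivot element 2.
Divide row 1 by 2; eliminate column x1 from the other rows.
In the new row 1, the RHS entry is the old entry divided by the pivot: 9/2 = 9/2.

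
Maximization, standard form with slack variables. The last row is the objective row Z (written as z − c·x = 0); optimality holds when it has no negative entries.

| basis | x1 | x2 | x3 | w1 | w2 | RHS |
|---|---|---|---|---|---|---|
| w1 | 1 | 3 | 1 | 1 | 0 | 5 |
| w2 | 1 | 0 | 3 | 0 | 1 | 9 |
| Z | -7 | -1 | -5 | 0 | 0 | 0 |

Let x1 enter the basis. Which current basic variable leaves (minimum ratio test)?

Column x1 entries and ratios — w1: 5/1 = 5; w2: 9/1 = 9.
Smallest ratio is 5 in the row of w1, so w1 leaves.

w1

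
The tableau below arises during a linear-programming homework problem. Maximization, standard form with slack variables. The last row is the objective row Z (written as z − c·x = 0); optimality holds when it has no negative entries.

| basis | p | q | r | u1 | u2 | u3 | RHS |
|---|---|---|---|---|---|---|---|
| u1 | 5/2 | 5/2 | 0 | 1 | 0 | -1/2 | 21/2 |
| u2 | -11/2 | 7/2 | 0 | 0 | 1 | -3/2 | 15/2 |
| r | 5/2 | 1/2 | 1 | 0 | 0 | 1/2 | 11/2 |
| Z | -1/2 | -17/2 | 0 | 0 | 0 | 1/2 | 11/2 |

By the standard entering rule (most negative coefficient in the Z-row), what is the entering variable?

Negative Z-row entries: p: -1/2, q: -17/2.
The most negative is -17/2 in column q, so q enters.

q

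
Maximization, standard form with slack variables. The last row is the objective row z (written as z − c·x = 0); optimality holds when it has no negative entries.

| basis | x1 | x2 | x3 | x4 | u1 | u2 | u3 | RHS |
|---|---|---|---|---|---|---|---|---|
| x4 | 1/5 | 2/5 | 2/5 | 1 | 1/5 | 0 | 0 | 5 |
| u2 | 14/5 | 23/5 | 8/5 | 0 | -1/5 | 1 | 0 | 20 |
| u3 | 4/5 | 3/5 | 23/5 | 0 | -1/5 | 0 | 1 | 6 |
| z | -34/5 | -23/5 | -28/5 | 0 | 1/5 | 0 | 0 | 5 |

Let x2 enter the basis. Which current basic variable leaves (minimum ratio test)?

u2

Column x2 entries and ratios — x4: 5/(2/5) = 25/2; u2: 20/(23/5) = 100/23; u3: 6/(3/5) = 10.
Smallest ratio is 100/23 in the row of u2, so u2 leaves.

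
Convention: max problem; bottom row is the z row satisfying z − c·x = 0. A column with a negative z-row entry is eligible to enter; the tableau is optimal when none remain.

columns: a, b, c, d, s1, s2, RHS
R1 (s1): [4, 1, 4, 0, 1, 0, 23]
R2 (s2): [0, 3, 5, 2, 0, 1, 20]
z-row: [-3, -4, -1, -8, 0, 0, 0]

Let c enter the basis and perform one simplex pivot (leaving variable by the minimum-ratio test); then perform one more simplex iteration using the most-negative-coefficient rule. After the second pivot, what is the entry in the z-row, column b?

Ratio test on column c — row 1: 23/4 = 23/4; row 2: 20/5 = 4. Minimum is 4 at row 2 (s2 leaves); pivot element 5.
Divide row 2 by 5; eliminate column c from the other rows.
Second iteration: most negative z-row entry is -38/5 in column d, so d enters.
Ratio test on column d — row 1: entry -8/5 ≤ 0; row 2: 4/(2/5) = 10. Minimum is 10 at row 2 (c leaves); pivot element 2/5.
Divide row 2 by 2/5; eliminate column d from the other rows.
After both pivots, the entry at the z-row, column b is 8.

8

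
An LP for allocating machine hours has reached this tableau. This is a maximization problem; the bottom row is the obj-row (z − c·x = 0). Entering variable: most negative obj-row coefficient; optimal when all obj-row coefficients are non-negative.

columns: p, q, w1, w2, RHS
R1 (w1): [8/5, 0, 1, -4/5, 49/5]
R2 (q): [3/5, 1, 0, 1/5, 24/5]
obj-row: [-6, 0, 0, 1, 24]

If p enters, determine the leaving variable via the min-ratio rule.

Column p entries and ratios — w1: (49/5)/(8/5) = 49/8; q: (24/5)/(3/5) = 8.
Smallest ratio is 49/8 in the row of w1, so w1 leaves.

w1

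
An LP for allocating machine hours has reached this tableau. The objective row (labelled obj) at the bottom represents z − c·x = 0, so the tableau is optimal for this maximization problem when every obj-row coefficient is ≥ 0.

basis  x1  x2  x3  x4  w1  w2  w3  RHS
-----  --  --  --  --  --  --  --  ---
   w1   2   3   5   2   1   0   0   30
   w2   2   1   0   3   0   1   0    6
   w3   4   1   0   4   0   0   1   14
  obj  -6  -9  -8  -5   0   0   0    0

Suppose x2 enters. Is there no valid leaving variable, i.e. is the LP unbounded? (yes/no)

no

Column x2 has positive entries in row(s) 1, 2, 3, so the ratio test bounds it — not unbounded.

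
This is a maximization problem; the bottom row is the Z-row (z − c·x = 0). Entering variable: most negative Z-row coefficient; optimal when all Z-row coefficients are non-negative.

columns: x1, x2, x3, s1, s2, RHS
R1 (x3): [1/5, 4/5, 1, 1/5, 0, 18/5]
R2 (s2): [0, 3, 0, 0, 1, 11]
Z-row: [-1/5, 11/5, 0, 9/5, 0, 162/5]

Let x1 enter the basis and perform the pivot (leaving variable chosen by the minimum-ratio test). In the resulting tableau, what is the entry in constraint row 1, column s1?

1

Ratio test on column x1 — row 1: (18/5)/(1/5) = 18; row 2: entry 0 ≤ 0. Minimum is 18 at row 1 (x3 leaves); pivot element 1/5.
Divide row 1 by 1/5; eliminate column x1 from the other rows.
In the new row 1, the s1 entry is the old entry divided by the pivot: (1/5)/(1/5) = 1.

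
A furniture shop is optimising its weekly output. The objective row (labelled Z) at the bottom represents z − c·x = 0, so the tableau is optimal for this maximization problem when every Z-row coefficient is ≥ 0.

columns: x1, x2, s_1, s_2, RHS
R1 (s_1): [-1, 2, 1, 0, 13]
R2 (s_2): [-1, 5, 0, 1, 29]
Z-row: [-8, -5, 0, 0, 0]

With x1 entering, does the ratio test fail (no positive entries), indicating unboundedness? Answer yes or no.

Every constraint-row entry in column x1 is ≤ 0, so increasing x1 is unbounded.

yes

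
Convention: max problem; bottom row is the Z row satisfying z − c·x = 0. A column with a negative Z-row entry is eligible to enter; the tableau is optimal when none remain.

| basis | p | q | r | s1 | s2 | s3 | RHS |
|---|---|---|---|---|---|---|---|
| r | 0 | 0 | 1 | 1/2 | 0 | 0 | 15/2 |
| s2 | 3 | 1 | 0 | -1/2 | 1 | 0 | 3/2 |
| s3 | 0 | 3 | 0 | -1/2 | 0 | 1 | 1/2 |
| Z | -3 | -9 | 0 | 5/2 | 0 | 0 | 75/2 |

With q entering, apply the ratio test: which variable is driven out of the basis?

s3

Column q entries and ratios — r: 0 ≤ 0, skip; s2: (3/2)/1 = 3/2; s3: (1/2)/3 = 1/6.
Smallest ratio is 1/6 in the row of s3, so s3 leaves.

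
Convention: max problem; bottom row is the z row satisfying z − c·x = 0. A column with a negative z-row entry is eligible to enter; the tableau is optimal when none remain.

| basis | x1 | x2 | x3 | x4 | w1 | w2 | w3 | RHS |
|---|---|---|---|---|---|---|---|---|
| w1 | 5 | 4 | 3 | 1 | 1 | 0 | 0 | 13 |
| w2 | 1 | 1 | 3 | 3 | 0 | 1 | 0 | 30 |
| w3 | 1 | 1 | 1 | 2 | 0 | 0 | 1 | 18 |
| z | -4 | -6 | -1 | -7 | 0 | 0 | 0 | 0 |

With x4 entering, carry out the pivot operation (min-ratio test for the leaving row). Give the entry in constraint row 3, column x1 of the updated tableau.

Ratio test on column x4 — row 1: 13/1 = 13; row 2: 30/3 = 10; row 3: 18/2 = 9. Minimum is 9 at row 3 (w3 leaves); pivot element 2.
Divide row 3 by 2; eliminate column x4 from the other rows.
In the new row 3, the x1 entry is the old entry divided by the pivot: 1/2 = 1/2.

1/2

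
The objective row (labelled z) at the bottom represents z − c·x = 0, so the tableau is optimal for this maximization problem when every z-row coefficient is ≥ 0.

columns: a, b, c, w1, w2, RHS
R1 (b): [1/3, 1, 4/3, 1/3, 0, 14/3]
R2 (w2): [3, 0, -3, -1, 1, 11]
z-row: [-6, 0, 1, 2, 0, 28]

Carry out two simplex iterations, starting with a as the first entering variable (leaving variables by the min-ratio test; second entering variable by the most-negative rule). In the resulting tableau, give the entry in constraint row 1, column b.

3/5

Ratio test on column a — row 1: (14/3)/(1/3) = 14; row 2: 11/3 = 11/3. Minimum is 11/3 at row 2 (w2 leaves); pivot element 3.
Divide row 2 by 3; eliminate column a from the other rows.
Second iteration: most negative z-row entry is -5 in column c, so c enters.
Ratio test on column c — row 1: (31/9)/(5/3) = 31/15; row 2: entry -1 ≤ 0. Minimum is 31/15 at row 1 (b leaves); pivot element 5/3.
Divide row 1 by 5/3; eliminate column c from the other rows.
After both pivots, the entry at constraint row 1, column b is 3/5.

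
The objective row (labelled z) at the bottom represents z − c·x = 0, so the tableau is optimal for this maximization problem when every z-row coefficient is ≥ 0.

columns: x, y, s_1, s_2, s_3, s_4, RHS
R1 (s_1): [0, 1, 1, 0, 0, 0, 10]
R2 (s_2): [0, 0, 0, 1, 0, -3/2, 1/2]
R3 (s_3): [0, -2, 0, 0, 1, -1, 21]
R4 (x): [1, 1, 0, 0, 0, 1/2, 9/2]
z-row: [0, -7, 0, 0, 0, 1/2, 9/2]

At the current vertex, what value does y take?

y is not in the basis, so in the current basic feasible solution y = 0.

0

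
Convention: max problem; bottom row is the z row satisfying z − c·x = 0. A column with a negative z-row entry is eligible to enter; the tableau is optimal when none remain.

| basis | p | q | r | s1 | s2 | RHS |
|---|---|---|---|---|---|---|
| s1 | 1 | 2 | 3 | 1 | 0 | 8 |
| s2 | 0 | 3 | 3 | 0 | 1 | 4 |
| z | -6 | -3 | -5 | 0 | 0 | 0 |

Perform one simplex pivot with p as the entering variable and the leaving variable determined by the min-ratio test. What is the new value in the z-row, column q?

Ratio test on column p — row 1: 8/1 = 8; row 2: entry 0 ≤ 0. Minimum is 8 at row 1 (s1 leaves); pivot element 1.
Divide row 1 by 1; eliminate column p from the other rows.
z-row update in column q: -3 − (-6)·2 = 9.

9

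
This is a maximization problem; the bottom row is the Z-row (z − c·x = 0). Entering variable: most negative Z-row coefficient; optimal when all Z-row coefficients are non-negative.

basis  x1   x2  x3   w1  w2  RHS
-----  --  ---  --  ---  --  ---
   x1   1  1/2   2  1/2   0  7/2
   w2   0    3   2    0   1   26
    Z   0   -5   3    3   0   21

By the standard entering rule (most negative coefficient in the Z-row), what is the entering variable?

Negative Z-row entries: x2: -5.
The most negative is -5 in column x2, so x2 enters.

x2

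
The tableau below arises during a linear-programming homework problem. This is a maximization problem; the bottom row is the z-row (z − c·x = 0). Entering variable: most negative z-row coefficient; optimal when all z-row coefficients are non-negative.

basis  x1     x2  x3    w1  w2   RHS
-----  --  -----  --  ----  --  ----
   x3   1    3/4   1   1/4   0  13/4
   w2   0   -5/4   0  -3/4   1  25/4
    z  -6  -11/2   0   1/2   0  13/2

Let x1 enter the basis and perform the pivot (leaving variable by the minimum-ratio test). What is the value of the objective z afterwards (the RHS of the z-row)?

Ratio test on column x1 — row 1: (13/4)/1 = 13/4; row 2: entry 0 ≤ 0. Minimum is 13/4 at row 1 (x3 leaves); pivot element 1.
Pivot on row 1; the z-row RHS becomes 13/2 − (-6)·(13/4) = 26.

26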